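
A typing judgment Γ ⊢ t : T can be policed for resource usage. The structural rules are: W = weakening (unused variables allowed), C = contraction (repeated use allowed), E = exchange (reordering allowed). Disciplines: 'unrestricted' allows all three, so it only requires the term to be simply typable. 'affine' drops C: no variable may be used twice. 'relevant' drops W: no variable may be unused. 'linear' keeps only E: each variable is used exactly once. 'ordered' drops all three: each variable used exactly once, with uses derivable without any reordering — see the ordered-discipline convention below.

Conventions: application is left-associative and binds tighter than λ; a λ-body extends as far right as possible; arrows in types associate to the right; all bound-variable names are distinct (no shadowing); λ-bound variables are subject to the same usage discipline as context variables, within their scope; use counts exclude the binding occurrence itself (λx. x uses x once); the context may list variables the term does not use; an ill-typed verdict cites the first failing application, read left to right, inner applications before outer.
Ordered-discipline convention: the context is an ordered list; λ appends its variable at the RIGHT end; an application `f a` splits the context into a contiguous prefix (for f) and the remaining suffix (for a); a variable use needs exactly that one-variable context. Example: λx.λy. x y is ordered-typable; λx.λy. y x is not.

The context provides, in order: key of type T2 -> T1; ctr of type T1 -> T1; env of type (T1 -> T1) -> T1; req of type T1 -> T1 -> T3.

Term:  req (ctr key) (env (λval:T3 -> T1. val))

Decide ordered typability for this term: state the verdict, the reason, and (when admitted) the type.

no — not simply typable
variable uses: key: 1×, ctr: 1×, env: 1×, req: 1×, val [bound]: 1×
uses in reading order: req, ctr, key, env, val
typing: ill-typed: an application expects T1 but receives T2 -> T1
per-discipline verdicts: ordered ✗ | linear ✗ | affine ✗ | relevant ✗ | unrestricted ✗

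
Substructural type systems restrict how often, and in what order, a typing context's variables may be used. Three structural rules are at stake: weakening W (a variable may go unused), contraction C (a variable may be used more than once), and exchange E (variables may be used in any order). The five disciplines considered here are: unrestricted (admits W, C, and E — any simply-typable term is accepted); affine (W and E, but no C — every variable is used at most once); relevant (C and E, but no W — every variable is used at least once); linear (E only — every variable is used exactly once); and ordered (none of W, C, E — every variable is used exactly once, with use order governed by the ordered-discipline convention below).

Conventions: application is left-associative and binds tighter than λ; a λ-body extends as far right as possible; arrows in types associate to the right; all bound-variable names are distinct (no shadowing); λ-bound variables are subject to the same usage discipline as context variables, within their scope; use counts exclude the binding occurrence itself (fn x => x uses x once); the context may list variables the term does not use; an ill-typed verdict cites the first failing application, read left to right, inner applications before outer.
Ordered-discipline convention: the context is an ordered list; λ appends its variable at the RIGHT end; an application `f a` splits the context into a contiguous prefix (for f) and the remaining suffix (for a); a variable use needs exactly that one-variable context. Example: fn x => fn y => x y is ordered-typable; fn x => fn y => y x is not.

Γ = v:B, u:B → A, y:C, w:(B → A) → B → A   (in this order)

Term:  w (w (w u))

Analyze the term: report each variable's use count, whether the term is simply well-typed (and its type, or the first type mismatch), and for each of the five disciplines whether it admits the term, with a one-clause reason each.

variable uses: v ×0, u ×1, y ×0, w ×3
use order (left to right): w, w, w, u
typing: well-typed at B → A
ordered: ✗, uses contraction: w ×3; needs weakening: v, y unused
linear: ✗, uses contraction: w ×3; needs weakening: v, y unused
affine: ✗, uses contraction: w ×3
relevant: ✗, needs weakening: v, y unused
unrestricted: ✓, simply typable at B → A; W, C, E all held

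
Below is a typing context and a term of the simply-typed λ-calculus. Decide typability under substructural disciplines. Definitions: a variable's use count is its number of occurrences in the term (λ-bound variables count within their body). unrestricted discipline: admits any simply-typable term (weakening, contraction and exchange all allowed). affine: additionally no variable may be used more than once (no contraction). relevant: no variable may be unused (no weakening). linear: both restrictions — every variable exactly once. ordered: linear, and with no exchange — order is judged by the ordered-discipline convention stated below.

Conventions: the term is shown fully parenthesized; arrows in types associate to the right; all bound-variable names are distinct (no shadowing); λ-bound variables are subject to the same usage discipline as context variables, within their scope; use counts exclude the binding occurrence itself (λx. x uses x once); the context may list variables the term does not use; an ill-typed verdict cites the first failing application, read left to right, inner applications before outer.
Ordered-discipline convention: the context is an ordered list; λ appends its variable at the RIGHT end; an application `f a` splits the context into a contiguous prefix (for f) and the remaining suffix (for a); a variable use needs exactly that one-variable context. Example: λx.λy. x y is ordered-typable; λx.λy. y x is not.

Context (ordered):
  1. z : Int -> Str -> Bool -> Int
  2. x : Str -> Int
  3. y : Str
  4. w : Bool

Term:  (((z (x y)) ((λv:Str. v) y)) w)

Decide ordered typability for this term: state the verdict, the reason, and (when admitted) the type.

no — uses contraction: y ×2
use counts: z ×1; x ×1; y ×2; w ×1; v (λ-bound) ×1
use order (left to right): z, x, y, v, y, w
typing: the term checks, with type Int
all disciplines: ordered ✗; linear ✗; affine ✗; relevant ✓; unrestricted ✓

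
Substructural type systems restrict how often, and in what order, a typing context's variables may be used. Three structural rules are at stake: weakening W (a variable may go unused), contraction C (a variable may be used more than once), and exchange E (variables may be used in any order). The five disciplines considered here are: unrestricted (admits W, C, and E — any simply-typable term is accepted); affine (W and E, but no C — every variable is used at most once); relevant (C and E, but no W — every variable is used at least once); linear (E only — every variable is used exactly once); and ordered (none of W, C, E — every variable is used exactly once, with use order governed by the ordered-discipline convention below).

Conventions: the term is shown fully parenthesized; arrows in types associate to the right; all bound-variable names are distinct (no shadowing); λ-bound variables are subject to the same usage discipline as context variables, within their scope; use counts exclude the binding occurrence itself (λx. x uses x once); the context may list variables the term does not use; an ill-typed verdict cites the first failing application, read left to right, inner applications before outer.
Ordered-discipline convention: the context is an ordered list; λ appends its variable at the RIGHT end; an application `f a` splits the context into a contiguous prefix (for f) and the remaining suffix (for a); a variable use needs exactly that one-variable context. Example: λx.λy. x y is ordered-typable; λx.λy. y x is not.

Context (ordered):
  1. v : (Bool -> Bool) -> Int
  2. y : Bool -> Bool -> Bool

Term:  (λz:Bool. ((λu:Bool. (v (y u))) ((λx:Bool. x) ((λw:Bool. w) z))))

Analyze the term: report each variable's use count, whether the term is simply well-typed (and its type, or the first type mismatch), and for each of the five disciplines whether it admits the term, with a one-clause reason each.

use counts: v: 1×; y: 1×; z (λ-bound): 1×; u (λ-bound): 1×; x (λ-bound): 1×; w (λ-bound): 1×
left-to-right use order: v, y, u, x, w, z
typing: ✓ — Bool -> Int
ordered: ✓, v, y, z, u, x, w: once each, no exchange needed
linear: ✓, exactly-once usage across v, y, z, u, x, w
affine: ✓, v, y, z, u, x, w: no repeats, contraction unneeded
relevant: ✓, v, y, z, u, x, w: all used, weakening unneeded
unrestricted: ✓, well-typed at Bool -> Int; no restrictions here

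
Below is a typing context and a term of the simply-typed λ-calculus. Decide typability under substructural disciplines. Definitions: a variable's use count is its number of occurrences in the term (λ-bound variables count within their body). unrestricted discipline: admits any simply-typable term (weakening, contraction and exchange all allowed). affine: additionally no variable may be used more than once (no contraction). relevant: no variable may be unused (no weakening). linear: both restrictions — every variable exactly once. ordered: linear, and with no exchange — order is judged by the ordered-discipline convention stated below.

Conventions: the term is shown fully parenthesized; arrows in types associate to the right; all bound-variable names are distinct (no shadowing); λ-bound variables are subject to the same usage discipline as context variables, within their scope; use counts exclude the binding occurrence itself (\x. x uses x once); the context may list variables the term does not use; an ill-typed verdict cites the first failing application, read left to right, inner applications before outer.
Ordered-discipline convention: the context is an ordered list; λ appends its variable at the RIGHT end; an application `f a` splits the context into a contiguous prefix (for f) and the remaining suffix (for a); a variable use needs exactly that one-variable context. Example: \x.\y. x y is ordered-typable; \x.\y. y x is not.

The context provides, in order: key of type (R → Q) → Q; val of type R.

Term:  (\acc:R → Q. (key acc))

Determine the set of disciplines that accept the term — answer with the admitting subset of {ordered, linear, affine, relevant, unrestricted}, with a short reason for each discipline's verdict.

admitted in: affine, unrestricted
variable uses: key=1, val=0, acc (λ-bound)=1
left-to-right use order: key, acc
typing: well-typed — term : (R → Q) → Q
ordered ✗ (val never used (weakening))
linear ✗ (val never used (weakening))
affine ✓ (at most one use each (key, val, acc))
relevant ✗ (val never used (weakening))
unrestricted ✓ (well-typed at (R → Q) → Q; no restrictions here)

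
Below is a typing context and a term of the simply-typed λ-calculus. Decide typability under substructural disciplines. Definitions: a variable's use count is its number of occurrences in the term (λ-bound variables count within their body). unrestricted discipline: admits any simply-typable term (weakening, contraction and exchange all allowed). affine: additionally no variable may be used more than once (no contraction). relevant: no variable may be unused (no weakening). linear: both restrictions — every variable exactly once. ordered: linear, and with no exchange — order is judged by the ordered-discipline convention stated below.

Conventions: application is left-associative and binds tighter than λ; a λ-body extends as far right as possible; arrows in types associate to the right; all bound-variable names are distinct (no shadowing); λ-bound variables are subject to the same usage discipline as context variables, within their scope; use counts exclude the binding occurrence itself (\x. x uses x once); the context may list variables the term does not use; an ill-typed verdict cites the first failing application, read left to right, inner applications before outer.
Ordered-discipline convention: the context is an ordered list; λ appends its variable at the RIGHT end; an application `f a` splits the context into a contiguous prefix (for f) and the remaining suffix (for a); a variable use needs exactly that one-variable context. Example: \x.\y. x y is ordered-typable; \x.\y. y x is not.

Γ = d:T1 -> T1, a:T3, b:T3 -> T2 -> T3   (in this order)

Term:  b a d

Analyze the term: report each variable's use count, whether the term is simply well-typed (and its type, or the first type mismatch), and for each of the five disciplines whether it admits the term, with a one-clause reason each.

variable uses: d=1, a=1, b=1
left-to-right use order: b, a, d
typing: ill-typed: an argument T1 -> T1 mismatches the expected T2
ordered: ✗ — fails simple typing
linear: ✗ — a type mismatch blocks all five
affine: ✗ — the type mismatch rejects it
relevant: ✗ — not simply typable
unrestricted: ✗ — fails simple typing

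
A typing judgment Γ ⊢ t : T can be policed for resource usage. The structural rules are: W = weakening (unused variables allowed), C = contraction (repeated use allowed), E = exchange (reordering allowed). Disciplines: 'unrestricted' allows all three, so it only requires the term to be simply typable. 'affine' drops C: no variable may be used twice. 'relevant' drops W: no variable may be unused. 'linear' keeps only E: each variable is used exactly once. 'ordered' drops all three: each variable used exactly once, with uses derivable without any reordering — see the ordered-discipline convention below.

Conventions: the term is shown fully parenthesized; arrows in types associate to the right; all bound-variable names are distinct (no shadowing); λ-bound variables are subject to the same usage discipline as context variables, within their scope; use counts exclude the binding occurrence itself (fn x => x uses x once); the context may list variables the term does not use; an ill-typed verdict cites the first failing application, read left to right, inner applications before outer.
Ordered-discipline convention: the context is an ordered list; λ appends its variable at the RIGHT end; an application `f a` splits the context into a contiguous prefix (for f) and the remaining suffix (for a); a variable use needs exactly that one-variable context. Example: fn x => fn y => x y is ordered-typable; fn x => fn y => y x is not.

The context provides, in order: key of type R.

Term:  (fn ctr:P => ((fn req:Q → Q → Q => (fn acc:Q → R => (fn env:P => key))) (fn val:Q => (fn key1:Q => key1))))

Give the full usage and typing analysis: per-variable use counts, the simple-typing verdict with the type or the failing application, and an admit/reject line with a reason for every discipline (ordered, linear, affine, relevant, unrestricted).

variable uses: key: 1, ctr (λ-bound): 0, req (λ-bound): 0, acc (λ-bound): 0, env (λ-bound): 0, val (λ-bound): 0, key1 (λ-bound): 1
uses in reading order: key, key1
typing: ✓ — P → (Q → R) → P → R
ordered: ✗ — ctr, req, acc, env, val left unused
linear: ✗ — ctr, req, acc, env, val left unused
affine: ✓ — at most one use each (key, ctr, req, acc, env, val, key1)
relevant: ✗ — ctr, req, acc, env, val left unused
unrestricted: ✓ — typability at P → (Q → R) → P → R is all that's needed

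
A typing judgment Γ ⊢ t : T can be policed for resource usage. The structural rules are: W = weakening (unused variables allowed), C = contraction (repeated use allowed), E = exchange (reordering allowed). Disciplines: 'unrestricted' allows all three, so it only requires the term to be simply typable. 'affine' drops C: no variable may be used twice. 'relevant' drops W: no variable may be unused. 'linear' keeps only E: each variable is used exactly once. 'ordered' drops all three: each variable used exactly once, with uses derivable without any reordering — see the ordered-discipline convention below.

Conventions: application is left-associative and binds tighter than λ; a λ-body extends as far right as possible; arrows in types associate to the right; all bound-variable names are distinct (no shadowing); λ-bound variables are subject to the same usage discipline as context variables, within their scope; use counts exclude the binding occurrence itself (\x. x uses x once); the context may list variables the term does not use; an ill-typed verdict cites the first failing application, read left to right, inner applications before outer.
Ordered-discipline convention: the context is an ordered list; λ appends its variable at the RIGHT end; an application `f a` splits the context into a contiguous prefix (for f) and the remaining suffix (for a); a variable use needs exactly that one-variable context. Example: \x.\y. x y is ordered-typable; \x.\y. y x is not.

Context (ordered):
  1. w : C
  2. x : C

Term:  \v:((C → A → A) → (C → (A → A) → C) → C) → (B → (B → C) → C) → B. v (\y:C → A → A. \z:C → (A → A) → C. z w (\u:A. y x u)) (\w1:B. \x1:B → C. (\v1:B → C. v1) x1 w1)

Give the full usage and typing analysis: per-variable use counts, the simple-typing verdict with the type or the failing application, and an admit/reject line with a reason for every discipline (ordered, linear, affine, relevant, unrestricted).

use counts: w: 1; x: 1; v [bound]: 1; y [bound]: 1; z [bound]: 1; u [bound]: 1; w1 [bound]: 1; x1 [bound]: 1; v1 [bound]: 1
left-to-right use order: v, z, w, y, x, u, v1, x1, w1
typing: the term checks, with type (((C → A → A) → (C → (A → A) → C) → C) → (B → (B → C) → C) → B) → B
ordered: ✗ — use order v, z, w, y, x, u, v1, x1, w1 needs exchange
linear: ✓ — w, x, v, y, z, u, w1, x1, v1: one use apiece
affine: ✓ — w, x, v, y, z, u, w1, x1, v1: no repeats, contraction unneeded
relevant: ✓ — w, x, v, y, z, u, w1, x1, v1: all used, weakening unneeded
unrestricted: ✓ — type-checks ((((C → A → A) → (C → (A → A) → C) → C) → (B → (B → C) → C) → B) → B) and nothing is barred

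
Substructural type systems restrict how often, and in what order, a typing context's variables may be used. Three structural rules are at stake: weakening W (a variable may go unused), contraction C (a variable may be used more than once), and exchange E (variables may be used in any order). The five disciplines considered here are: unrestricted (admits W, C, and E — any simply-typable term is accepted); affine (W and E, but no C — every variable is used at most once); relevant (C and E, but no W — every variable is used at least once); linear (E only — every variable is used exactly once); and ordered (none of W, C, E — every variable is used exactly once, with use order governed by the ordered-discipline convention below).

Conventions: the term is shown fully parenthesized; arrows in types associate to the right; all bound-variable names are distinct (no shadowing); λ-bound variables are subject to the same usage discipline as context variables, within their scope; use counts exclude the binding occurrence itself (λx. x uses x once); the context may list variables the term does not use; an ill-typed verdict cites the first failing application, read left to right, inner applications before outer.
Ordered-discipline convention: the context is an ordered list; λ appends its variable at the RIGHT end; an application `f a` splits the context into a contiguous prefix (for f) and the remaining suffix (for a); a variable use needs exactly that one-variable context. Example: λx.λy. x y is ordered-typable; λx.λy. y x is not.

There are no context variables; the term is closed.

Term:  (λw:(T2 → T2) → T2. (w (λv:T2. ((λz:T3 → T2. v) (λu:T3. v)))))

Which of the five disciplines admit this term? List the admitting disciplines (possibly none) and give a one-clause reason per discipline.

admitted in: unrestricted
use counts: w (bound): 1, v (bound): 2, z (bound): 0, u (bound): 0
use order (left to right): w, v, v
typing: the term checks, with type ((T2 → T2) → T2) → T2
ordered: ✗, v ×2 used more than once (contraction); z, u left unused
linear: ✗, v ×2 used more than once (contraction); z, u left unused
affine: ✗, v ×2 used more than once (contraction)
relevant: ✗, z, u left unused
unrestricted: ✓, type-checks (((T2 → T2) → T2) → T2) and nothing is barred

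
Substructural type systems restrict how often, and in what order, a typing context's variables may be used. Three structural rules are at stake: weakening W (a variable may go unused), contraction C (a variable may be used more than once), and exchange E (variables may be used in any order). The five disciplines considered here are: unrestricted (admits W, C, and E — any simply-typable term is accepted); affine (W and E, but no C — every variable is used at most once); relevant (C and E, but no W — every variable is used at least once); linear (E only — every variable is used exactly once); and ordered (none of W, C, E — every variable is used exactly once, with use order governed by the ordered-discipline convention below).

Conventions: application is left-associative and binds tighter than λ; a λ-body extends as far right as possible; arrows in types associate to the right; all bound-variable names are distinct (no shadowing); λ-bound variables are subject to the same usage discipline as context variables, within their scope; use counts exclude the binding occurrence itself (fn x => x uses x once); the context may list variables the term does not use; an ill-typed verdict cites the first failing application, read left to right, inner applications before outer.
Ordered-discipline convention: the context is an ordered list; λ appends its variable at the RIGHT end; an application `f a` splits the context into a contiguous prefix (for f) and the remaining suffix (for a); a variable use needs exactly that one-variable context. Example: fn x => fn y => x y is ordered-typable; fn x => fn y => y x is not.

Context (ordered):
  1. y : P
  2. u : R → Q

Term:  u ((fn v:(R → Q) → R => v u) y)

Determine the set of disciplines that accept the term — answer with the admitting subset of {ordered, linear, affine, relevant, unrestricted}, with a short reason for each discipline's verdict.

admitted by: none
counts: y ×1, u ×2, v [bound] ×1
use order (left to right): u, v, u, y
typing: ill-typed: an application expects (R → Q) → R but receives P
ordered: ✗, not simply typable
linear: ✗, fails simple typing
affine: ✗, a type mismatch blocks all five
relevant: ✗, the type mismatch rejects it
unrestricted: ✗, not simply typable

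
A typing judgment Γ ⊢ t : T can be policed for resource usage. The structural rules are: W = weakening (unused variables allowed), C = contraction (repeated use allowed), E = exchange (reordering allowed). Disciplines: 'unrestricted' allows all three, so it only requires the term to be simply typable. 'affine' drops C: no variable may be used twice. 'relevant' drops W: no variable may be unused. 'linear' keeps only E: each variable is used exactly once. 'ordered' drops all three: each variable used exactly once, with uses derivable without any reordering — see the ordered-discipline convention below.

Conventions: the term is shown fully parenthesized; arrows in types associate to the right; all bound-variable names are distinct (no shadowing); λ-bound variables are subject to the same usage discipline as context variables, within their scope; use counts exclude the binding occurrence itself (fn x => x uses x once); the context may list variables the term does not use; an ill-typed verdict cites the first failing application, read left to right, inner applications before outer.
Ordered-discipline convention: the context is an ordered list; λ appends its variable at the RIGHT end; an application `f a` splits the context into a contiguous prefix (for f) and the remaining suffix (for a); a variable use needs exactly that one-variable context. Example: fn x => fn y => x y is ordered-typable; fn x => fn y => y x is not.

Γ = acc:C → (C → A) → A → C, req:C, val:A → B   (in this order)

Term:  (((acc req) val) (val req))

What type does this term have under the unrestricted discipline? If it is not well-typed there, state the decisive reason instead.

not well-typed under unrestricted — not simply typable
use counts: acc: 1×; req: 2×; val: 2×
order of uses: acc, req, val, val, req
typing: ill-typed: an argument A → B mismatches the expected C → A
across the five disciplines: ordered ✗; linear ✗; affine ✗; relevant ✗; unrestricted ✗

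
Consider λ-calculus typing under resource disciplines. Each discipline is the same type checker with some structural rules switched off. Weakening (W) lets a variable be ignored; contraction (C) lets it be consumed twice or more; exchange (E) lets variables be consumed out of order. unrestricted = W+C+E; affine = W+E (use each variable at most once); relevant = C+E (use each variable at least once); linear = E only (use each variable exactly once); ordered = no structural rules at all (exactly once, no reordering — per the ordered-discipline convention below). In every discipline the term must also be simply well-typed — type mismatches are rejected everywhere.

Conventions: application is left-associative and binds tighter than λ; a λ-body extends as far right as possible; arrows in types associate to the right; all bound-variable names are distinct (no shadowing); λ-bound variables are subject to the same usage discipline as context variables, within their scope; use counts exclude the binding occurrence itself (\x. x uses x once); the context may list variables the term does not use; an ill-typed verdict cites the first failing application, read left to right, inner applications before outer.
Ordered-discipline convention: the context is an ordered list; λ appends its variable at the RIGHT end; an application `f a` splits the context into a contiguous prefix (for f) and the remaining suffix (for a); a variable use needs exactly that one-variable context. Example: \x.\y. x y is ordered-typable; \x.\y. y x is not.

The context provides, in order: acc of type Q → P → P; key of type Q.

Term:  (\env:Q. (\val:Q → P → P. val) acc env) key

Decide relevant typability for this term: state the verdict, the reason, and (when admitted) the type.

yes — at least one use each (acc, key, env, val); term : P → P
counts: acc ×1, key ×1, env [bound] ×1, val [bound] ×1
uses in reading order: val, acc, env, key
typing: well-typed at P → P
summary: ordered ✓ · linear ✓ · affine ✓ · relevant ✓ · unrestricted ✓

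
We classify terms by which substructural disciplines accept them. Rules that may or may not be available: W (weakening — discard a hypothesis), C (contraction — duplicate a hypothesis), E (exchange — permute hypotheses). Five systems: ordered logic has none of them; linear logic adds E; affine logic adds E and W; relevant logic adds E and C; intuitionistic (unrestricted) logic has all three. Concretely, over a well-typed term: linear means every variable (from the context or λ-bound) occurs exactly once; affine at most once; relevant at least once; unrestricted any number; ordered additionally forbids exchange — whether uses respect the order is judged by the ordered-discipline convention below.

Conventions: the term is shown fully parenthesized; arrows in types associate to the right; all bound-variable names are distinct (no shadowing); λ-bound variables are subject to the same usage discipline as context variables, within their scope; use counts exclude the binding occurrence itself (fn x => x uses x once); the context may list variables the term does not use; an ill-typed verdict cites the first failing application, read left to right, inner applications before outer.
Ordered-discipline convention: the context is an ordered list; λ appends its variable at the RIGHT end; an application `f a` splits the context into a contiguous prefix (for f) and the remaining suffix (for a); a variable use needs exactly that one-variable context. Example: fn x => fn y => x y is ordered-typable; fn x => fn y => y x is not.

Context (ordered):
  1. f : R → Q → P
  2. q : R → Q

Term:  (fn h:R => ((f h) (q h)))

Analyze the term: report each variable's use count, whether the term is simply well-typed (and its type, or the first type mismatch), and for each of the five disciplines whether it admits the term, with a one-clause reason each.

use counts: f=1, q=1, h (λ-bound)=2
left-to-right use order: f, h, q, h
typing: well-typed at R → P
ordered ✗ (uses contraction: h ×2)
linear ✗ (uses contraction: h ×2)
affine ✗ (uses contraction: h ×2)
relevant ✓ (f, q, h: all used, weakening unneeded)
unrestricted ✓ (well-typed at R → P; no restrictions here)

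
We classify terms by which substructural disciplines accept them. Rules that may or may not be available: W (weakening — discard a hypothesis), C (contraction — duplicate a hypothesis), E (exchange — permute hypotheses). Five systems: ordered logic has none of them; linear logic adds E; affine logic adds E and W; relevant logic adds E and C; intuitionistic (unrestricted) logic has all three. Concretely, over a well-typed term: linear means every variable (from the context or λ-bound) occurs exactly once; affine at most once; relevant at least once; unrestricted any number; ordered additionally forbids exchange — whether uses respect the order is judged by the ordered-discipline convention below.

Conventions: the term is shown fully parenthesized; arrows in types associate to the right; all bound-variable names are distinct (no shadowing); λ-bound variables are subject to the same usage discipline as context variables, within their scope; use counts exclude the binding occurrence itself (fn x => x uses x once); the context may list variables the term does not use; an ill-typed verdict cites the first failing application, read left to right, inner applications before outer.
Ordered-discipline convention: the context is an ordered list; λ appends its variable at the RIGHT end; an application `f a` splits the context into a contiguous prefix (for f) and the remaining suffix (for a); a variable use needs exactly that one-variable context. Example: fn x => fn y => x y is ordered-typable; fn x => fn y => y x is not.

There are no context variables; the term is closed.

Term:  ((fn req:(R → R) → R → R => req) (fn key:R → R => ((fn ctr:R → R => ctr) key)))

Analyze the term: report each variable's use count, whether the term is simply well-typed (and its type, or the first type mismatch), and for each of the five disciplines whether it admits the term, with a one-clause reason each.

use counts: req (bound): 1×; key (bound): 1×; ctr (bound): 1×
uses in reading order: req, ctr, key
typing: well-typed — term : (R → R) → R → R
ordered ✓ (single-use (req, key, ctr), ordered derivation ok)
linear ✓ (single use per variable (req, key, ctr))
affine ✓ (none of req, key, ctr used more than once)
relevant ✓ (every one of req, key, ctr appears)
unrestricted ✓ (typability at (R → R) → R → R is all that's needed)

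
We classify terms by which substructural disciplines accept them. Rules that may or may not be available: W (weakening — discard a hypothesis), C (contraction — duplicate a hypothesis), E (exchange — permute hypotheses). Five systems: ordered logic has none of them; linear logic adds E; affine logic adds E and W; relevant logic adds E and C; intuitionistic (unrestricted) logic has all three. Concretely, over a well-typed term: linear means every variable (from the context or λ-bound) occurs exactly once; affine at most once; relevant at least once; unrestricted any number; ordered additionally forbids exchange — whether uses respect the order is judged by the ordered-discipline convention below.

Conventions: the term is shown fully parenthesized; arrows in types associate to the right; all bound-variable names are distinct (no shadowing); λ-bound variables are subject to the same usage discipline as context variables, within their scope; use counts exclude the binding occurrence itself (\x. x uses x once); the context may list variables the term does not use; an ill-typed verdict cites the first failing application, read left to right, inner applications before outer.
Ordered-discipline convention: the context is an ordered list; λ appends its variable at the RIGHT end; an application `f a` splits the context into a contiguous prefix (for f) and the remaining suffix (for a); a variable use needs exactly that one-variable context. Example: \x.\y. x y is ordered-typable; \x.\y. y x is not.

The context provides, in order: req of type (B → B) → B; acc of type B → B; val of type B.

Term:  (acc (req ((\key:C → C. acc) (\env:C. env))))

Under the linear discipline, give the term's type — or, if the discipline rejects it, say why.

not well-typed under linear — repeated use of acc ×2; val, key left unused
use counts: req=1, acc=2, val=0, key (bound)=0, env (bound)=1
order of uses: acc, req, acc, env
typing: well-typed at B
all disciplines: ordered ✗ | linear ✗ | affine ✗ | relevant ✗ | unrestricted ✓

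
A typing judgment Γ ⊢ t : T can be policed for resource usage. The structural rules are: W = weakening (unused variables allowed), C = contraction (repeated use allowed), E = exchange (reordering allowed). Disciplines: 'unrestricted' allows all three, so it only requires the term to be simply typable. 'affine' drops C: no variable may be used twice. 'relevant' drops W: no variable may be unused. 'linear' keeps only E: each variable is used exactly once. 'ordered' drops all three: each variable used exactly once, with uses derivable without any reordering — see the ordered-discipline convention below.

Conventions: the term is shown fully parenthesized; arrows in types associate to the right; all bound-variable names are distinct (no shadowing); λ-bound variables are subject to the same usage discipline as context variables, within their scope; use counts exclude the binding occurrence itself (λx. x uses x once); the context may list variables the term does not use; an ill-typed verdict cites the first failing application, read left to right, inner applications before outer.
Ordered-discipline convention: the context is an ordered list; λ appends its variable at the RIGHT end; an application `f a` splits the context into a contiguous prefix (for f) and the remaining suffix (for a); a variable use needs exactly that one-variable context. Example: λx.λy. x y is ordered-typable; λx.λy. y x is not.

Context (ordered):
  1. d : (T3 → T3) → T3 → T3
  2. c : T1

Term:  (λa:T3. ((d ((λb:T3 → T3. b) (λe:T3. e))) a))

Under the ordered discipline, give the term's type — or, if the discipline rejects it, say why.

not well-typed under ordered — c left unused
use counts: d=1; c=0; a (λ-bound)=1; b (λ-bound)=1; e (λ-bound)=1
order of uses: d, b, e, a
typing: ✓ — T3 → T3
across the five disciplines: ordered ✗ | linear ✗ | affine ✓ | relevant ✗ | unrestricted ✓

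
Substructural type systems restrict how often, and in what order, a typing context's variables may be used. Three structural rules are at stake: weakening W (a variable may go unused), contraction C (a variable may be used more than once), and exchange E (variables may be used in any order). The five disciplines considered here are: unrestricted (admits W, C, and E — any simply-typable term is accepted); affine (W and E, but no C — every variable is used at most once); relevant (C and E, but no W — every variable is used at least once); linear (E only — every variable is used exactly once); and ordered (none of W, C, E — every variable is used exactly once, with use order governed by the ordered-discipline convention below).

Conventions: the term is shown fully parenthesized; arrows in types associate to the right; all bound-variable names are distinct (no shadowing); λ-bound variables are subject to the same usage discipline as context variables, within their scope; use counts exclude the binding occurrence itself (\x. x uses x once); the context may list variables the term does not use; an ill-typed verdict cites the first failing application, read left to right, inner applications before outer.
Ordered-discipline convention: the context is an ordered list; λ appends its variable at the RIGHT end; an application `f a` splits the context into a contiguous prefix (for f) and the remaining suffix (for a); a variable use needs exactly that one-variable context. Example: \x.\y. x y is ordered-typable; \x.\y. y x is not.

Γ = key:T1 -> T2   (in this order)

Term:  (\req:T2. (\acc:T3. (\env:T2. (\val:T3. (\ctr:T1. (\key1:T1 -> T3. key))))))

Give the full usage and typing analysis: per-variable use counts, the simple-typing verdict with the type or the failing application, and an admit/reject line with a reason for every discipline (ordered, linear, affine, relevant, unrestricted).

use counts: key ×1, req [bound] ×0, acc [bound] ×0, env [bound] ×0, val [bound] ×0, ctr [bound] ×0, key1 [bound] ×0
left-to-right use order: key
typing: the term checks, with type T2 -> T3 -> T2 -> T3 -> T1 -> (T1 -> T3) -> T1 -> T2
ordered ✗ (needs weakening: req, acc, env, val, ctr, key1 unused)
linear ✗ (needs weakening: req, acc, env, val, ctr, key1 unused)
affine ✓ (no duplicate uses among key, req, acc, env, val, ctr, key1)
relevant ✗ (needs weakening: req, acc, env, val, ctr, key1 unused)
unrestricted ✓ (well-typed at T2 -> T3 -> T2 -> T3 -> T1 -> (T1 -> T3) -> T1 -> T2; no restrictions here)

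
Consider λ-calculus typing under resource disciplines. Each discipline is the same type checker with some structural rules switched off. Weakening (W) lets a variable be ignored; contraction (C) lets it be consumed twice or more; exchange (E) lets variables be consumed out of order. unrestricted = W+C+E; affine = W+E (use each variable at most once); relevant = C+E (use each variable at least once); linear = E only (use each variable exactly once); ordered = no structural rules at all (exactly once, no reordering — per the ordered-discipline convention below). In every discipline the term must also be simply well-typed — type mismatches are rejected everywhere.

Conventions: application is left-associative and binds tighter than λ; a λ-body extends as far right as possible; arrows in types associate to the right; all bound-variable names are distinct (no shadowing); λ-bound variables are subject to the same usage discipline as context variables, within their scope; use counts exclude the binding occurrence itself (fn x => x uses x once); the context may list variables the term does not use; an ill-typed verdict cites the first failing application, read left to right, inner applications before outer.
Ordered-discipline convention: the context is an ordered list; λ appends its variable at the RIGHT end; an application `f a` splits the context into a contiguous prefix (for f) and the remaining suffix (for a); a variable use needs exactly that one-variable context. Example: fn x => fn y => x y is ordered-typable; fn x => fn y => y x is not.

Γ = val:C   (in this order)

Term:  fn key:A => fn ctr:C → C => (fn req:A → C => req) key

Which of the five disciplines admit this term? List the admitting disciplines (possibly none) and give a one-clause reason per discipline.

admitted in: none
usage: val ×0, key (λ-bound) ×1, ctr (λ-bound) ×0, req (λ-bound) ×1
use order (left to right): req, key
typing: ill-typed: an argument A mismatches the expected A → C
ordered: ✗ — the type mismatch rejects it
linear: ✗ — not simply typable
affine: ✗ — fails simple typing
relevant: ✗ — a type mismatch blocks all five
unrestricted: ✗ — the type mismatch rejects it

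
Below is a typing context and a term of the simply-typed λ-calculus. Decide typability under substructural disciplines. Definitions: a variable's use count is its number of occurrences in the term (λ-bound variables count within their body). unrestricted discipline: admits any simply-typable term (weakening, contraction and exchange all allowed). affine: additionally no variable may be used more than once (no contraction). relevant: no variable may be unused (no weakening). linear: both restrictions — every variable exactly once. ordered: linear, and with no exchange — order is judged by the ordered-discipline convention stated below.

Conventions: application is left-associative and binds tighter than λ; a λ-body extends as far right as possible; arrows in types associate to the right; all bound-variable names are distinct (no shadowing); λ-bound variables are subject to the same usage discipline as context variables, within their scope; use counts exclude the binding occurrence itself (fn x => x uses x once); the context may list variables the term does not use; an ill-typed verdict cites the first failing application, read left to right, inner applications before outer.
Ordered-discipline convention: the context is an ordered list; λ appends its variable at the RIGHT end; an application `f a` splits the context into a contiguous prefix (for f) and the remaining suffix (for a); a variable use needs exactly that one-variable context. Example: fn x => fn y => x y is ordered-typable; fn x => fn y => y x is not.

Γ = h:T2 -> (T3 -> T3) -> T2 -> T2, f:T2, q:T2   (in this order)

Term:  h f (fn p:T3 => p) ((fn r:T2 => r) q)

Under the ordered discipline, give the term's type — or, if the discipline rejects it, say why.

term : T2
use counts: h: 1; f: 1; q: 1; p [bound]: 1; r [bound]: 1
order of uses: h, f, p, r, q
typing: ✓ — T2
summary: ordered ✓, linear ✓, affine ✓, relevant ✓, unrestricted ✓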